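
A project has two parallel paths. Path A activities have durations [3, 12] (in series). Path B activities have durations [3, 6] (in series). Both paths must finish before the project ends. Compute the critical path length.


Path A total = 3 + 12 = 15
Path B total = 3 + 6 = 9
Critical path = longest path = max(15, 9) = 15

15


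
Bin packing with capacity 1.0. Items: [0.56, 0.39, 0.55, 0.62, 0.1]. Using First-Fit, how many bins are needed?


Place items sequentially using First-Fit:
  Item 0.56 -> new Bin 1
  Item 0.39 -> Bin 1 (now 0.95)
  Item 0.55 -> new Bin 2
  Item 0.62 -> new Bin 3
  Item 0.1 -> Bin 2 (now 0.65)
Total bins used = 3

3


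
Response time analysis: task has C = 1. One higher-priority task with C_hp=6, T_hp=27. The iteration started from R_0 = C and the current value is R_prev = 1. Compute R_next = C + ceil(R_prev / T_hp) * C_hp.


R_next = C + ceil(R_prev / T_hp) * C_hp
ceil(1 / 27) = ceil(0.037) = 1
Interference = 1 * 6 = 6
R_next = 1 + 6 = 7

7


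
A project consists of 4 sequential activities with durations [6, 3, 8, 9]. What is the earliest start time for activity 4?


Activity 4 starts after activities 1 through 3 complete.
Predecessor durations: [6, 3, 8]
ES = 6 + 3 + 8 = 17

17


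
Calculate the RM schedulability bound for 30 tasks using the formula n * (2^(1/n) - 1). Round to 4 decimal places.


Compute 2^(1/30) = 1.0233738920
Subtract 1: 1.0233738920 - 1 = 0.0233738920
Multiply by n: 30 * 0.0233738920 = 0.7012167600
Round to 4 dp: 0.7012

0.7012


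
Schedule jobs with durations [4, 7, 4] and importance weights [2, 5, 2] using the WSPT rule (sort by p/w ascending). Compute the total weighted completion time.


Compute p/w ratios and sort ascending (WSPT): [(7, 5), (4, 2), (4, 2)]
Compute weighted completion times:
  Job (p=7,w=5): C=7, w*C=5*7=35
  Job (p=4,w=2): C=11, w*C=2*11=22
  Job (p=4,w=2): C=15, w*C=2*15=30
Total weighted completion time = 87

87


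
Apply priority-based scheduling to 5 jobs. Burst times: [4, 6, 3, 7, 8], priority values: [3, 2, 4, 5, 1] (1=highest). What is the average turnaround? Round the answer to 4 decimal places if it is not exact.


Sort by priority (ascending = highest first):
Order: [(1, 8), (2, 6), (3, 4), (4, 3), (5, 7)]
Completion times:
  Priority 1, burst=8, C=8
  Priority 2, burst=6, C=14
  Priority 3, burst=4, C=18
  Priority 4, burst=3, C=21
  Priority 5, burst=7, C=28
Average turnaround = 89/5 = 17.8

17.8


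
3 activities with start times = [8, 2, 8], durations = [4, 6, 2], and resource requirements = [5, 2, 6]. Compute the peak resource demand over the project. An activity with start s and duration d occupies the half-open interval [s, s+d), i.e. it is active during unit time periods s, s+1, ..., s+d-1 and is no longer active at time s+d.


Each activity i is active on [start_i, start_i + duration_i).
Compute total resource usage per time slot:
  t=0: active resources = [], total = 0
  t=1: active resources = [], total = 0
  t=2: active resources = [2], total = 2
  t=3: active resources = [2], total = 2
  t=4: active resources = [2], total = 2
  t=5: active resources = [2], total = 2
  t=6: active resources = [2], total = 2
  t=7: active resources = [2], total = 2
  t=8: active resources = [5, 6], total = 11
  t=9: active resources = [5, 6], total = 11
  t=10: active resources = [5], total = 5
  t=11: active resources = [5], total = 5
Peak resource demand = 11

11


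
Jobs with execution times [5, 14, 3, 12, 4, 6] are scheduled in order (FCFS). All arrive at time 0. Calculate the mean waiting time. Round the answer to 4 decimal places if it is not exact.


FCFS order (as given): [5, 14, 3, 12, 4, 6]
Waiting times:
  Job 1: wait = 0
  Job 2: wait = 5
  Job 3: wait = 19
  Job 4: wait = 22
  Job 5: wait = 34
  Job 6: wait = 38
Sum of waiting times = 118
Average waiting time = 118/6 = 19.6667

19.6667


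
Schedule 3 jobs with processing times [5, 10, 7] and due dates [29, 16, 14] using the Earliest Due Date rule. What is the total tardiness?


Sort by due date (EDD order): [(7, 14), (10, 16), (5, 29)]
Compute completion times and tardiness:
  Job 1: p=7, d=14, C=7, tardiness=max(0,7-14)=0
  Job 2: p=10, d=16, C=17, tardiness=max(0,17-16)=1
  Job 3: p=5, d=29, C=22, tardiness=max(0,22-29)=0
Total tardiness = 1

1


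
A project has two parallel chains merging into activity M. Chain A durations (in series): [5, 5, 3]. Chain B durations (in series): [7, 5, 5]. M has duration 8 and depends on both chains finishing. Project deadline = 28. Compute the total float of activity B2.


Forward pass: ES(B2) = sum of predecessors on chain B = 7
EF = ES + duration = 7 + 5 = 12
Backward pass: LF(M) = deadline = 28; LS(M) = 28 - 8 = 20
LF(B2) = LS(M) - sum(successors on chain B) = 20 - 5 = 15
LS = LF - duration = 15 - 5 = 10
Total float = LS - ES = 10 - 7 = 3

3


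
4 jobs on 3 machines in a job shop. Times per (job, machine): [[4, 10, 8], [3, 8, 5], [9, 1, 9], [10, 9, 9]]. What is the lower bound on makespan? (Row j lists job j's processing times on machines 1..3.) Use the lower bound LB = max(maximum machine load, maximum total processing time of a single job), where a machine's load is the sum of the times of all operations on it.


Machine loads:
  Machine 1: 4 + 3 + 9 + 10 = 26
  Machine 2: 10 + 8 + 1 + 9 = 28
  Machine 3: 8 + 5 + 9 + 9 = 31
Max machine load = 31
Job totals:
  Job 1: 22
  Job 2: 16
  Job 3: 19
  Job 4: 28
Max job total = 28
Lower bound = max(31, 28) = 31

31


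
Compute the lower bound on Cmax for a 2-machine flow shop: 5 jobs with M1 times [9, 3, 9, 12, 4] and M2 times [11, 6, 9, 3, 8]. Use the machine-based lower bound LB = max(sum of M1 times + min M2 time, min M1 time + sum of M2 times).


LB1 = sum(M1 times) + min(M2 times) = 37 + 3 = 40
LB2 = min(M1 times) + sum(M2 times) = 3 + 37 = 40
Lower bound = max(LB1, LB2) = max(40, 40) = 40

40


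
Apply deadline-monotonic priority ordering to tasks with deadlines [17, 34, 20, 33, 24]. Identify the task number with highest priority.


Sort tasks by relative deadline (ascending):
  Task 1: deadline = 17
  Task 3: deadline = 20
  Task 5: deadline = 24
  Task 4: deadline = 33
  Task 2: deadline = 34
Priority order (highest first): [1, 3, 5, 4, 2]
Highest priority task = 1

1


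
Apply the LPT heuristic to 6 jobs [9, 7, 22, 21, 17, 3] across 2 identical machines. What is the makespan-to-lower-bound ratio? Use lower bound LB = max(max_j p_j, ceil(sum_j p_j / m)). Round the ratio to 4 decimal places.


LPT order: [22, 21, 17, 9, 7, 3]
Machine loads after assignment: [41, 38]
LPT makespan = 41
Lower bound = max(max_job, ceil(total/2)) = max(22, 40) = 40
Ratio = 41 / 40 = 1.025

1.025


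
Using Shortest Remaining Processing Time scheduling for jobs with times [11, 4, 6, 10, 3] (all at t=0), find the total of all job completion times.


Since all jobs arrive at t=0, SRPT equals SPT ordering.
SPT order: [3, 4, 6, 10, 11]
Completion times:
  Job 1: p=3, C=3
  Job 2: p=4, C=7
  Job 3: p=6, C=13
  Job 4: p=10, C=23
  Job 5: p=11, C=34
Total completion time = 3 + 7 + 13 + 23 + 34 = 80

80


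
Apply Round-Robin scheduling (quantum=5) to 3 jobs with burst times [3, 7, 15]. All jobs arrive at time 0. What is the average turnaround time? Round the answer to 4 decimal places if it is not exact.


Time quantum = 5
Execution trace:
  J1 runs 3 units, time = 3
  J2 runs 5 units, time = 8
  J3 runs 5 units, time = 13
  J2 runs 2 units, time = 15
  J3 runs 5 units, time = 20
  J3 runs 5 units, time = 25
Finish times: [3, 15, 25]
Average turnaround = 43/3 = 14.3333

14.3333


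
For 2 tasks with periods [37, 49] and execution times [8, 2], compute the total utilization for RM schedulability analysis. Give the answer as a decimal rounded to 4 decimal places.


Compute individual utilizations (exact fractions):
  Task 1: C/T = 8/37 (approx. 0.2162)
  Task 2: C/T = 2/49 (approx. 0.0408)
Total utilization U = 8/37 + 2/49 = 466/1813
Rounded to 4 decimal places: U = 0.2570
RM (Liu & Layland) bound for 2 tasks = 0.828427; compare with U = 466/1813 (approx. 0.257033)
U <= bound, so schedulable by RM sufficient condition.

0.2570


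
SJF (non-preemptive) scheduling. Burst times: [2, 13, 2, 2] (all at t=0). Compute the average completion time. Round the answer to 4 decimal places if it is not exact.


SJF order (ascending): [2, 2, 2, 13]
Completion times:
  Job 1: burst=2, C=2
  Job 2: burst=2, C=4
  Job 3: burst=2, C=6
  Job 4: burst=13, C=19
Average completion = 31/4 = 7.75

7.75


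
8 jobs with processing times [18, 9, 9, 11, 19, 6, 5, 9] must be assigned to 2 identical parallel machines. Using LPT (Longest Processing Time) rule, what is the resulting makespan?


Sort jobs in decreasing order (LPT): [19, 18, 11, 9, 9, 9, 6, 5]
Assign each job to the least loaded machine:
  Machine 1: jobs [19, 9, 9, 6], load = 43
  Machine 2: jobs [18, 11, 9, 5], load = 43
Makespan = max load = 43

43


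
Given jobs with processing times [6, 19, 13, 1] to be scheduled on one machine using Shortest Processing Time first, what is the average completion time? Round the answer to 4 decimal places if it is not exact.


Sort jobs by processing time (SPT order): [1, 6, 13, 19]
Compute completion times sequentially:
  Job 1: processing = 1, completes at 1
  Job 2: processing = 6, completes at 7
  Job 3: processing = 13, completes at 20
  Job 4: processing = 19, completes at 39
Sum of completion times = 67
Average completion time = 67/4 = 16.75

16.75


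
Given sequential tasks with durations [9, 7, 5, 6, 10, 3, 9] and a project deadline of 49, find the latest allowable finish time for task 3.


LF(activity 3) = deadline - sum of successor durations
Successors: activities 4 through 7 with durations [6, 10, 3, 9]
Sum of successor durations = 28
LF = 49 - 28 = 21

21


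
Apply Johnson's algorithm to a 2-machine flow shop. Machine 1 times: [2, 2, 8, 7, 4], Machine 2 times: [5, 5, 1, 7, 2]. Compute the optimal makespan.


Apply Johnson's rule:
  Group 1 (a <= b): [(1, 2, 5), (2, 2, 5), (4, 7, 7)]
  Group 2 (a > b): [(5, 4, 2), (3, 8, 1)]
Optimal job order: [1, 2, 4, 5, 3]
Schedule:
  Job 1: M1 done at 2, M2 done at 7
  Job 2: M1 done at 4, M2 done at 12
  Job 4: M1 done at 11, M2 done at 19
  Job 5: M1 done at 15, M2 done at 21
  Job 3: M1 done at 23, M2 done at 24
Makespan = 24

24


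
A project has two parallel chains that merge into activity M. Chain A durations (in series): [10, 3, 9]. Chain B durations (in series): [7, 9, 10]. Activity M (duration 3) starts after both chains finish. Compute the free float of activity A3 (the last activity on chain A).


ES(A3) = sum of predecessors on chain A = 13
EF(A3) = ES + duration = 13 + 9 = 22
Successor of A3 is M. ES(M) = max(sum(A), sum(B)) = max(22, 26) = 26
Free float = ES(successor) - EF(current) = 26 - 22 = 4

4


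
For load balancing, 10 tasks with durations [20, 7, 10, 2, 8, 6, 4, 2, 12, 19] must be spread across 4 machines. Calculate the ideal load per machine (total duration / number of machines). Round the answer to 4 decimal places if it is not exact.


Total processing time = 20 + 7 + 10 + 2 + 8 + 6 + 4 + 2 + 12 + 19 = 90
Number of machines = 4
Ideal balanced load = 90 / 4 = 22.5

22.5


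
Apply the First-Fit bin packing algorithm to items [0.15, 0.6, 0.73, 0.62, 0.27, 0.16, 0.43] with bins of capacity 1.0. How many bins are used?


Place items sequentially using First-Fit:
  Item 0.15 -> new Bin 1
  Item 0.6 -> Bin 1 (now 0.75)
  Item 0.73 -> new Bin 2
  Item 0.62 -> new Bin 3
  Item 0.27 -> Bin 2 (now 1.0)
  Item 0.16 -> Bin 1 (now 0.91)
  Item 0.43 -> new Bin 4
Total bins used = 4

4


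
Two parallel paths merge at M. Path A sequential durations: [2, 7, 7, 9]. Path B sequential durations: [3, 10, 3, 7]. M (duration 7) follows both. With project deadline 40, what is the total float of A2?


Forward pass: ES(A2) = sum of predecessors on chain A = 2
EF = ES + duration = 2 + 7 = 9
Backward pass: LF(M) = deadline = 40; LS(M) = 40 - 7 = 33
LF(A2) = LS(M) - sum(successors on chain A) = 33 - 16 = 17
LS = LF - duration = 17 - 7 = 10
Total float = LS - ES = 10 - 2 = 8

8


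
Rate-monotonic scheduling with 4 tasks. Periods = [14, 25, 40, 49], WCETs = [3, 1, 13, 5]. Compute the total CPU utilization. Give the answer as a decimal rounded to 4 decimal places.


Compute individual utilizations (exact fractions):
  Task 1: C/T = 3/14 (approx. 0.2143)
  Task 2: C/T = 1/25 (approx. 0.04)
  Task 3: C/T = 13/40 (approx. 0.325)
  Task 4: C/T = 5/49 (approx. 0.102)
Total utilization U = 3/14 + 1/25 + 13/40 + 5/49 = 6677/9800
Rounded to 4 decimal places: U = 0.6813
RM (Liu & Layland) bound for 4 tasks = 0.756828; compare with U = 6677/9800 (approx. 0.681327)
U <= bound, so schedulable by RM sufficient condition.

0.6813


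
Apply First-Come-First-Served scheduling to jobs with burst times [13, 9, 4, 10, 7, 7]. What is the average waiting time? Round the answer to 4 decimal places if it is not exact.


FCFS order (as given): [13, 9, 4, 10, 7, 7]
Waiting times:
  Job 1: wait = 0
  Job 2: wait = 13
  Job 3: wait = 22
  Job 4: wait = 26
  Job 5: wait = 36
  Job 6: wait = 43
Sum of waiting times = 140
Average waiting time = 140/6 = 23.3333

23.3333


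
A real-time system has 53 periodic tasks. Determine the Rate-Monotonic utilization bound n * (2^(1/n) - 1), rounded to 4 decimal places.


Compute 2^(1/53) = 1.0131641430
Subtract 1: 1.0131641430 - 1 = 0.0131641430
Multiply by n: 53 * 0.0131641430 = 0.6976995790
Round to 4 dp: 0.6977

0.6977


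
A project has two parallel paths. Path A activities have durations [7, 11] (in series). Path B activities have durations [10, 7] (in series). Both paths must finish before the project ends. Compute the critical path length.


Path A total = 7 + 11 = 18
Path B total = 10 + 7 = 17
Critical path = longest path = max(18, 17) = 18

18


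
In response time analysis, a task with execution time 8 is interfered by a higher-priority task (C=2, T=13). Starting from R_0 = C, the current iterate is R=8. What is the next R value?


R_next = C + ceil(R_prev / T_hp) * C_hp
ceil(8 / 13) = ceil(0.6154) = 1
Interference = 1 * 2 = 2
R_next = 8 + 2 = 10

10


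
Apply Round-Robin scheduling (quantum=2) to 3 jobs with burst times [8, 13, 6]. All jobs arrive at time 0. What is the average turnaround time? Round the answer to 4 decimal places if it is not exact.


Time quantum = 2
Execution trace:
  J1 runs 2 units, time = 2
  J2 runs 2 units, time = 4
  J3 runs 2 units, time = 6
  J1 runs 2 units, time = 8
  J2 runs 2 units, time = 10
  J3 runs 2 units, time = 12
  J1 runs 2 units, time = 14
  J2 runs 2 units, time = 16
  J3 runs 2 units, time = 18
  J1 runs 2 units, time = 20
  J2 runs 2 units, time = 22
  J2 runs 2 units, time = 24
  J2 runs 2 units, time = 26
  J2 runs 1 units, time = 27
Finish times: [20, 27, 18]
Average turnaround = 65/3 = 21.6667

21.6667


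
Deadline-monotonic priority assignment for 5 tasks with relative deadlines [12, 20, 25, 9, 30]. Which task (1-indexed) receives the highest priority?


Sort tasks by relative deadline (ascending):
  Task 4: deadline = 9
  Task 1: deadline = 12
  Task 2: deadline = 20
  Task 3: deadline = 25
  Task 5: deadline = 30
Priority order (highest first): [4, 1, 2, 3, 5]
Highest priority task = 4

4


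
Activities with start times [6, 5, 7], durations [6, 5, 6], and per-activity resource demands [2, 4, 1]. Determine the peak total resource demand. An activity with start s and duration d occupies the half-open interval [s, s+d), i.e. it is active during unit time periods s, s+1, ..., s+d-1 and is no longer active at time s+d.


Each activity i is active on [start_i, start_i + duration_i).
Compute total resource usage per time slot:
  t=0: active resources = [], total = 0
  t=1: active resources = [], total = 0
  t=2: active resources = [], total = 0
  t=3: active resources = [], total = 0
  t=4: active resources = [], total = 0
  t=5: active resources = [4], total = 4
  t=6: active resources = [2, 4], total = 6
  t=7: active resources = [2, 4, 1], total = 7
  t=8: active resources = [2, 4, 1], total = 7
  t=9: active resources = [2, 4, 1], total = 7
  t=10: active resources = [2, 1], total = 3
  t=11: active resources = [2, 1], total = 3
  t=12: active resources = [1], total = 1
Peak resource demand = 7

7


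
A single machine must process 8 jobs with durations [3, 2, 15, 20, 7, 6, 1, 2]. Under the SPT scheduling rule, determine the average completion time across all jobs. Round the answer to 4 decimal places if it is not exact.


Sort jobs by processing time (SPT order): [1, 2, 2, 3, 6, 7, 15, 20]
Compute completion times sequentially:
  Job 1: processing = 1, completes at 1
  Job 2: processing = 2, completes at 3
  Job 3: processing = 2, completes at 5
  Job 4: processing = 3, completes at 8
  Job 5: processing = 6, completes at 14
  Job 6: processing = 7, completes at 21
  Job 7: processing = 15, completes at 36
  Job 8: processing = 20, completes at 56
Sum of completion times = 144
Average completion time = 144/8 = 18.0

18.0


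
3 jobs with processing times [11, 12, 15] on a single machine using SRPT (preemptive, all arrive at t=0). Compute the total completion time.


Since all jobs arrive at t=0, SRPT equals SPT ordering.
SPT order: [11, 12, 15]
Completion times:
  Job 1: p=11, C=11
  Job 2: p=12, C=23
  Job 3: p=15, C=38
Total completion time = 11 + 23 + 38 = 72

72


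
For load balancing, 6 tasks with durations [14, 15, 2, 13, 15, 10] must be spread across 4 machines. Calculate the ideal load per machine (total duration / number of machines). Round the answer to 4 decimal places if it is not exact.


Total processing time = 14 + 15 + 2 + 13 + 15 + 10 = 69
Number of machines = 4
Ideal balanced load = 69 / 4 = 17.25

17.25


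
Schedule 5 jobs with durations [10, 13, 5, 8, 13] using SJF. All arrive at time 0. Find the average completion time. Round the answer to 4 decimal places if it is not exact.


SJF order (ascending): [5, 8, 10, 13, 13]
Completion times:
  Job 1: burst=5, C=5
  Job 2: burst=8, C=13
  Job 3: burst=10, C=23
  Job 4: burst=13, C=36
  Job 5: burst=13, C=49
Average completion = 126/5 = 25.2

25.2


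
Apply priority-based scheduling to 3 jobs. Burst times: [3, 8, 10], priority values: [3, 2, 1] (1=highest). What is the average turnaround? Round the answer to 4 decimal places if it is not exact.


Sort by priority (ascending = highest first):
Order: [(1, 10), (2, 8), (3, 3)]
Completion times:
  Priority 1, burst=10, C=10
  Priority 2, burst=8, C=18
  Priority 3, burst=3, C=21
Average turnaround = 49/3 = 16.3333

16.3333


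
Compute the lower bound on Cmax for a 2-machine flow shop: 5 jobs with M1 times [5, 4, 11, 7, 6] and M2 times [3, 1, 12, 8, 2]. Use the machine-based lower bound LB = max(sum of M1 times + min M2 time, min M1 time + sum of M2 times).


LB1 = sum(M1 times) + min(M2 times) = 33 + 1 = 34
LB2 = min(M1 times) + sum(M2 times) = 4 + 26 = 30
Lower bound = max(LB1, LB2) = max(34, 30) = 34

34


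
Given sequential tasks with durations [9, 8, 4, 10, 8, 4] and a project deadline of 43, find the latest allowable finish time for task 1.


LF(activity 1) = deadline - sum of successor durations
Successors: activities 2 through 6 with durations [8, 4, 10, 8, 4]
Sum of successor durations = 34
LF = 43 - 34 = 9

9


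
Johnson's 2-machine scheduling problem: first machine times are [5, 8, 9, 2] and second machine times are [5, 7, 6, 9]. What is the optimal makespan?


Apply Johnson's rule:
  Group 1 (a <= b): [(4, 2, 9), (1, 5, 5)]
  Group 2 (a > b): [(2, 8, 7), (3, 9, 6)]
Optimal job order: [4, 1, 2, 3]
Schedule:
  Job 4: M1 done at 2, M2 done at 11
  Job 1: M1 done at 7, M2 done at 16
  Job 2: M1 done at 15, M2 done at 23
  Job 3: M1 done at 24, M2 done at 30
Makespan = 30

30


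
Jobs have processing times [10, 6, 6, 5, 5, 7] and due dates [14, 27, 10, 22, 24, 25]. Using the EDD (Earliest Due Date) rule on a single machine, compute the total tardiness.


Sort by due date (EDD order): [(6, 10), (10, 14), (5, 22), (5, 24), (7, 25), (6, 27)]
Compute completion times and tardiness:
  Job 1: p=6, d=10, C=6, tardiness=max(0,6-10)=0
  Job 2: p=10, d=14, C=16, tardiness=max(0,16-14)=2
  Job 3: p=5, d=22, C=21, tardiness=max(0,21-22)=0
  Job 4: p=5, d=24, C=26, tardiness=max(0,26-24)=2
  Job 5: p=7, d=25, C=33, tardiness=max(0,33-25)=8
  Job 6: p=6, d=27, C=39, tardiness=max(0,39-27)=12
Total tardiness = 24

24


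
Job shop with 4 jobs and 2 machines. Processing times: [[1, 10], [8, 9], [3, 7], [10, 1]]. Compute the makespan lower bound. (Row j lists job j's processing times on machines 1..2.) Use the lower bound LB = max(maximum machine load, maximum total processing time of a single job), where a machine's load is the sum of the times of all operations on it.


Machine loads:
  Machine 1: 1 + 8 + 3 + 10 = 22
  Machine 2: 10 + 9 + 7 + 1 = 27
Max machine load = 27
Job totals:
  Job 1: 11
  Job 2: 17
  Job 3: 10
  Job 4: 11
Max job total = 17
Lower bound = max(27, 17) = 27

27


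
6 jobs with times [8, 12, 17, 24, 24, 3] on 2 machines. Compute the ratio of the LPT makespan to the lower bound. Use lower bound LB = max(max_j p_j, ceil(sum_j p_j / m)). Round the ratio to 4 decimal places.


LPT order: [24, 24, 17, 12, 8, 3]
Machine loads after assignment: [44, 44]
LPT makespan = 44
Lower bound = max(max_job, ceil(total/2)) = max(24, 44) = 44
Ratio = 44 / 44 = 1.0

1.0


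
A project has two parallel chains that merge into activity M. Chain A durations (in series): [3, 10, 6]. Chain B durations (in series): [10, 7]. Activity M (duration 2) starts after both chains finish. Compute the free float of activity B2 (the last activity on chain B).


ES(B2) = sum of predecessors on chain B = 10
EF(B2) = ES + duration = 10 + 7 = 17
Successor of B2 is M. ES(M) = max(sum(A), sum(B)) = max(19, 17) = 19
Free float = ES(successor) - EF(current) = 19 - 17 = 2

2


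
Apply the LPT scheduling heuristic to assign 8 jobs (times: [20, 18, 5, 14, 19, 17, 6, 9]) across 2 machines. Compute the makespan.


Sort jobs in decreasing order (LPT): [20, 19, 18, 17, 14, 9, 6, 5]
Assign each job to the least loaded machine:
  Machine 1: jobs [20, 17, 14, 5], load = 56
  Machine 2: jobs [19, 18, 9, 6], load = 52
Makespan = max load = 56

56


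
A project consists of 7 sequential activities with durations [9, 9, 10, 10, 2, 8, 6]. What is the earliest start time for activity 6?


Activity 6 starts after activities 1 through 5 complete.
Predecessor durations: [9, 9, 10, 10, 2]
ES = 9 + 9 + 10 + 10 + 2 = 40

40


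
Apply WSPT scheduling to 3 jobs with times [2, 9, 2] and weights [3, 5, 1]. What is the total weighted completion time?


Compute p/w ratios and sort ascending (WSPT): [(2, 3), (9, 5), (2, 1)]
Compute weighted completion times:
  Job (p=2,w=3): C=2, w*C=3*2=6
  Job (p=9,w=5): C=11, w*C=5*11=55
  Job (p=2,w=1): C=13, w*C=1*13=13
Total weighted completion time = 74

74


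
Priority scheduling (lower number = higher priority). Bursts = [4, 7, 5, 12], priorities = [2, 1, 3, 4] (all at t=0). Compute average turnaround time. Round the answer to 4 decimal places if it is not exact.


Sort by priority (ascending = highest first):
Order: [(1, 7), (2, 4), (3, 5), (4, 12)]
Completion times:
  Priority 1, burst=7, C=7
  Priority 2, burst=4, C=11
  Priority 3, burst=5, C=16
  Priority 4, burst=12, C=28
Average turnaround = 62/4 = 15.5

15.5


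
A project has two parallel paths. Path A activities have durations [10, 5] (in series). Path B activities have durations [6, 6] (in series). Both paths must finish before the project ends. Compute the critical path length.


Path A total = 10 + 5 = 15
Path B total = 6 + 6 = 12
Critical path = longest path = max(15, 12) = 15

15


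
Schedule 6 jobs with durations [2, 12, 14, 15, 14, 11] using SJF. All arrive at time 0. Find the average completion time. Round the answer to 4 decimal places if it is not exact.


SJF order (ascending): [2, 11, 12, 14, 14, 15]
Completion times:
  Job 1: burst=2, C=2
  Job 2: burst=11, C=13
  Job 3: burst=12, C=25
  Job 4: burst=14, C=39
  Job 5: burst=14, C=53
  Job 6: burst=15, C=68
Average completion = 200/6 = 33.3333

33.3333


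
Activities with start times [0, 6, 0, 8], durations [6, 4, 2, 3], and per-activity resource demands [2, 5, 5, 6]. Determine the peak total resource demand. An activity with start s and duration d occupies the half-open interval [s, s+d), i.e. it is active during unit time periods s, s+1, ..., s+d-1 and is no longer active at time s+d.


Each activity i is active on [start_i, start_i + duration_i).
Compute total resource usage per time slot:
  t=0: active resources = [2, 5], total = 7
  t=1: active resources = [2, 5], total = 7
  t=2: active resources = [2], total = 2
  t=3: active resources = [2], total = 2
  t=4: active resources = [2], total = 2
  t=5: active resources = [2], total = 2
  t=6: active resources = [5], total = 5
  t=7: active resources = [5], total = 5
  t=8: active resources = [5, 6], total = 11
  t=9: active resources = [5, 6], total = 11
  t=10: active resources = [6], total = 6
Peak resource demand = 11

11


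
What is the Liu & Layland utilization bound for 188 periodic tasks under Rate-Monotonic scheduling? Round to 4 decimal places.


Compute 2^(1/188) = 1.0036937583
Subtract 1: 1.0036937583 - 1 = 0.0036937583
Multiply by n: 188 * 0.0036937583 = 0.6944265604
Round to 4 dp: 0.6944

0.6944


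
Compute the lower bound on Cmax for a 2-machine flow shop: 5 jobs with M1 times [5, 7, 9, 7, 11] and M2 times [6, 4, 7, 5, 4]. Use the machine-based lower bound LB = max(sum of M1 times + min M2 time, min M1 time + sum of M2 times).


LB1 = sum(M1 times) + min(M2 times) = 39 + 4 = 43
LB2 = min(M1 times) + sum(M2 times) = 5 + 26 = 31
Lower bound = max(LB1, LB2) = max(43, 31) = 43

43


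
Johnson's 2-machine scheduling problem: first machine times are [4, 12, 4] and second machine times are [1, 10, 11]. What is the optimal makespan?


Apply Johnson's rule:
  Group 1 (a <= b): [(3, 4, 11)]
  Group 2 (a > b): [(2, 12, 10), (1, 4, 1)]
Optimal job order: [3, 2, 1]
Schedule:
  Job 3: M1 done at 4, M2 done at 15
  Job 2: M1 done at 16, M2 done at 26
  Job 1: M1 done at 20, M2 done at 27
Makespan = 27

27


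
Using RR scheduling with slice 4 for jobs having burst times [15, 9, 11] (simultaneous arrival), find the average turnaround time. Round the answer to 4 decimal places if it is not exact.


Time quantum = 4
Execution trace:
  J1 runs 4 units, time = 4
  J2 runs 4 units, time = 8
  J3 runs 4 units, time = 12
  J1 runs 4 units, time = 16
  J2 runs 4 units, time = 20
  J3 runs 4 units, time = 24
  J1 runs 4 units, time = 28
  J2 runs 1 units, time = 29
  J3 runs 3 units, time = 32
  J1 runs 3 units, time = 35
Finish times: [35, 29, 32]
Average turnaround = 96/3 = 32.0

32.0


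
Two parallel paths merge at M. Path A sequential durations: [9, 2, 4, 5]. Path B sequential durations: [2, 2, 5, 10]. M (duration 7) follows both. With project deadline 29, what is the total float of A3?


Forward pass: ES(A3) = sum of predecessors on chain A = 11
EF = ES + duration = 11 + 4 = 15
Backward pass: LF(M) = deadline = 29; LS(M) = 29 - 7 = 22
LF(A3) = LS(M) - sum(successors on chain A) = 22 - 5 = 17
LS = LF - duration = 17 - 4 = 13
Total float = LS - ES = 13 - 11 = 2

2


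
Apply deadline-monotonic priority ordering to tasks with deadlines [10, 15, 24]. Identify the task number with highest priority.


Sort tasks by relative deadline (ascending):
  Task 1: deadline = 10
  Task 2: deadline = 15
  Task 3: deadline = 24
Priority order (highest first): [1, 2, 3]
Highest priority task = 1

1


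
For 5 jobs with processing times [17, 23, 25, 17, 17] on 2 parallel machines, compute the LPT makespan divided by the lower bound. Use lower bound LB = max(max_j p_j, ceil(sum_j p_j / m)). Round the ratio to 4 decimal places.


LPT order: [25, 23, 17, 17, 17]
Machine loads after assignment: [42, 57]
LPT makespan = 57
Lower bound = max(max_job, ceil(total/2)) = max(25, 50) = 50
Ratio = 57 / 50 = 1.14

1.14


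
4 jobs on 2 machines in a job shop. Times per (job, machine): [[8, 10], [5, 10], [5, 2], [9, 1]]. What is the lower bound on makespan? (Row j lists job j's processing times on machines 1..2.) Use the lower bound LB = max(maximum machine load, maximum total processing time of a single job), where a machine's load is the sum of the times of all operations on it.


Machine loads:
  Machine 1: 8 + 5 + 5 + 9 = 27
  Machine 2: 10 + 10 + 2 + 1 = 23
Max machine load = 27
Job totals:
  Job 1: 18
  Job 2: 15
  Job 3: 7
  Job 4: 10
Max job total = 18
Lower bound = max(27, 18) = 27

27


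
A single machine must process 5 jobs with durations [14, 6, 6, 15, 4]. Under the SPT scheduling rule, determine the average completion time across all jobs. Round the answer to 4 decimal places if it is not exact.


Sort jobs by processing time (SPT order): [4, 6, 6, 14, 15]
Compute completion times sequentially:
  Job 1: processing = 4, completes at 4
  Job 2: processing = 6, completes at 10
  Job 3: processing = 6, completes at 16
  Job 4: processing = 14, completes at 30
  Job 5: processing = 15, completes at 45
Sum of completion times = 105
Average completion time = 105/5 = 21.0

21.0


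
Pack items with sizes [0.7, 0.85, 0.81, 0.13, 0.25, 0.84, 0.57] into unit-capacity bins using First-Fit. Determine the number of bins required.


Place items sequentially using First-Fit:
  Item 0.7 -> new Bin 1
  Item 0.85 -> new Bin 2
  Item 0.81 -> new Bin 3
  Item 0.13 -> Bin 1 (now 0.83)
  Item 0.25 -> new Bin 4
  Item 0.84 -> new Bin 5
  Item 0.57 -> Bin 4 (now 0.82)
Total bins used = 5

5


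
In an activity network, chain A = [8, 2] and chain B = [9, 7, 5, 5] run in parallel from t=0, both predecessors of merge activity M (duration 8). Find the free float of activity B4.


ES(B4) = sum of predecessors on chain B = 21
EF(B4) = ES + duration = 21 + 5 = 26
Successor of B4 is M. ES(M) = max(sum(A), sum(B)) = max(10, 26) = 26
Free float = ES(successor) - EF(current) = 26 - 26 = 0

0


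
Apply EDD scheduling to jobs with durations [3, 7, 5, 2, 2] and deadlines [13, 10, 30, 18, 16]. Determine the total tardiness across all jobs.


Sort by due date (EDD order): [(7, 10), (3, 13), (2, 16), (2, 18), (5, 30)]
Compute completion times and tardiness:
  Job 1: p=7, d=10, C=7, tardiness=max(0,7-10)=0
  Job 2: p=3, d=13, C=10, tardiness=max(0,10-13)=0
  Job 3: p=2, d=16, C=12, tardiness=max(0,12-16)=0
  Job 4: p=2, d=18, C=14, tardiness=max(0,14-18)=0
  Job 5: p=5, d=30, C=19, tardiness=max(0,19-30)=0
Total tardiness = 0

0


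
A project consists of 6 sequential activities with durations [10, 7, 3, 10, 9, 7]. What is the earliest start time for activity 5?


Activity 5 starts after activities 1 through 4 complete.
Predecessor durations: [10, 7, 3, 10]
ES = 10 + 7 + 3 + 10 = 30

30


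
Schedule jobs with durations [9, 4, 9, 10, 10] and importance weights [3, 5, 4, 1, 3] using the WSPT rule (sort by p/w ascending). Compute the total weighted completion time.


Compute p/w ratios and sort ascending (WSPT): [(4, 5), (9, 4), (9, 3), (10, 3), (10, 1)]
Compute weighted completion times:
  Job (p=4,w=5): C=4, w*C=5*4=20
  Job (p=9,w=4): C=13, w*C=4*13=52
  Job (p=9,w=3): C=22, w*C=3*22=66
  Job (p=10,w=3): C=32, w*C=3*32=96
  Job (p=10,w=1): C=42, w*C=1*42=42
Total weighted completion time = 276

276


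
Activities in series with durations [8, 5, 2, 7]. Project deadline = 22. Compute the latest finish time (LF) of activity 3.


LF(activity 3) = deadline - sum of successor durations
Successors: activities 4 through 4 with durations [7]
Sum of successor durations = 7
LF = 22 - 7 = 15

15


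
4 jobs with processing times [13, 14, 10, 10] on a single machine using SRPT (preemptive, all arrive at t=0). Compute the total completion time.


Since all jobs arrive at t=0, SRPT equals SPT ordering.
SPT order: [10, 10, 13, 14]
Completion times:
  Job 1: p=10, C=10
  Job 2: p=10, C=20
  Job 3: p=13, C=33
  Job 4: p=14, C=47
Total completion time = 10 + 20 + 33 + 47 = 110

110


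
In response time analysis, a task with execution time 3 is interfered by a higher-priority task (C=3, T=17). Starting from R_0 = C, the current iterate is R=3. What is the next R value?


R_next = C + ceil(R_prev / T_hp) * C_hp
ceil(3 / 17) = ceil(0.1765) = 1
Interference = 1 * 3 = 3
R_next = 3 + 3 = 6

6


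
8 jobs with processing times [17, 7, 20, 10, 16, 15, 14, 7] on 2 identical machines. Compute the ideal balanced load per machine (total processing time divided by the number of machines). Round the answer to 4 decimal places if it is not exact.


Total processing time = 17 + 7 + 20 + 10 + 16 + 15 + 14 + 7 = 106
Number of machines = 2
Ideal balanced load = 106 / 2 = 53.0

53.0


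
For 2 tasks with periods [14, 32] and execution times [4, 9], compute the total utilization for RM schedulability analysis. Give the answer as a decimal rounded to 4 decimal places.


Compute individual utilizations (exact fractions):
  Task 1: C/T = 4/14 = 2/7 (approx. 0.2857)
  Task 2: C/T = 9/32 (approx. 0.2813)
Total utilization U = 2/7 + 9/32 = 127/224
Rounded to 4 decimal places: U = 0.5670
RM (Liu & Layland) bound for 2 tasks = 0.828427; compare with U = 127/224 (approx. 0.566964)
U <= bound, so schedulable by RM sufficient condition.

0.5670


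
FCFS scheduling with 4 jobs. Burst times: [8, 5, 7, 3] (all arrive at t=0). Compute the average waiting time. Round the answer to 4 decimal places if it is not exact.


FCFS order (as given): [8, 5, 7, 3]
Waiting times:
  Job 1: wait = 0
  Job 2: wait = 8
  Job 3: wait = 13
  Job 4: wait = 20
Sum of waiting times = 41
Average waiting time = 41/4 = 10.25

10.25


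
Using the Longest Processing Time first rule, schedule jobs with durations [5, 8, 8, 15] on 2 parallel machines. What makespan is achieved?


Sort jobs in decreasing order (LPT): [15, 8, 8, 5]
Assign each job to the least loaded machine:
  Machine 1: jobs [15, 5], load = 20
  Machine 2: jobs [8, 8], load = 16
Makespan = max load = 20

20


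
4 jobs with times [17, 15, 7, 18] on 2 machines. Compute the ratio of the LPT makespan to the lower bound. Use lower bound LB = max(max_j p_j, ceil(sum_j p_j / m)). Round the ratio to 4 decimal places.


LPT order: [18, 17, 15, 7]
Machine loads after assignment: [25, 32]
LPT makespan = 32
Lower bound = max(max_job, ceil(total/2)) = max(18, 29) = 29
Ratio = 32 / 29 = 1.1034

1.1034


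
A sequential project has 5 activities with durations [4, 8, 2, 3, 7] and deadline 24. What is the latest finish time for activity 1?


LF(activity 1) = deadline - sum of successor durations
Successors: activities 2 through 5 with durations [8, 2, 3, 7]
Sum of successor durations = 20
LF = 24 - 20 = 4

4


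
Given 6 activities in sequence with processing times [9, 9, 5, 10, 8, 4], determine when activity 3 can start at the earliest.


Activity 3 starts after activities 1 through 2 complete.
Predecessor durations: [9, 9]
ES = 9 + 9 = 18

18


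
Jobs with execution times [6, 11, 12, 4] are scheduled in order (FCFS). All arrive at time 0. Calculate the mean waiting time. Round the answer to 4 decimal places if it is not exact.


FCFS order (as given): [6, 11, 12, 4]
Waiting times:
  Job 1: wait = 0
  Job 2: wait = 6
  Job 3: wait = 17
  Job 4: wait = 29
Sum of waiting times = 52
Average waiting time = 52/4 = 13.0

13.0


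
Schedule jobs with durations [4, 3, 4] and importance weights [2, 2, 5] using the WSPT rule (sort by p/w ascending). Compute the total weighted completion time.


Compute p/w ratios and sort ascending (WSPT): [(4, 5), (3, 2), (4, 2)]
Compute weighted completion times:
  Job (p=4,w=5): C=4, w*C=5*4=20
  Job (p=3,w=2): C=7, w*C=2*7=14
  Job (p=4,w=2): C=11, w*C=2*11=22
Total weighted completion time = 56

56


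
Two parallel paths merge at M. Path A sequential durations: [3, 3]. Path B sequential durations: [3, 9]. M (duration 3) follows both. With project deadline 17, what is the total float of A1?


Forward pass: ES(A1) = sum of predecessors on chain A = 0
EF = ES + duration = 0 + 3 = 3
Backward pass: LF(M) = deadline = 17; LS(M) = 17 - 3 = 14
LF(A1) = LS(M) - sum(successors on chain A) = 14 - 3 = 11
LS = LF - duration = 11 - 3 = 8
Total float = LS - ES = 8 - 0 = 8

8


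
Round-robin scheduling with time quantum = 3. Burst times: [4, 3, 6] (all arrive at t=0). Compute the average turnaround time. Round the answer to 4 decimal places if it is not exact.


Time quantum = 3
Execution trace:
  J1 runs 3 units, time = 3
  J2 runs 3 units, time = 6
  J3 runs 3 units, time = 9
  J1 runs 1 units, time = 10
  J3 runs 3 units, time = 13
Finish times: [10, 6, 13]
Average turnaround = 29/3 = 9.6667

9.6667


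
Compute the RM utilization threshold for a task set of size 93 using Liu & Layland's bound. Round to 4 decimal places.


Compute 2^(1/93) = 1.0074810397
Subtract 1: 1.0074810397 - 1 = 0.0074810397
Multiply by n: 93 * 0.0074810397 = 0.6957366921
Round to 4 dp: 0.6957

0.6957


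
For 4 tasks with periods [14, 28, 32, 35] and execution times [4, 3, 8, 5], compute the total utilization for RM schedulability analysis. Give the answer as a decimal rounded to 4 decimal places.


Compute individual utilizations (exact fractions):
  Task 1: C/T = 4/14 = 2/7 (approx. 0.2857)
  Task 2: C/T = 3/28 (approx. 0.1071)
  Task 3: C/T = 8/32 = 1/4 (approx. 0.25)
  Task 4: C/T = 5/35 = 1/7 (approx. 0.1429)
Total utilization U = 2/7 + 3/28 + 1/4 + 1/7 = 11/14
Rounded to 4 decimal places: U = 0.7857
RM (Liu & Layland) bound for 4 tasks = 0.756828; compare with U = 11/14 (approx. 0.785714)
bound < U <= 1, so the RM sufficient condition is not met (inconclusive; an exact test such as response-time analysis is needed).

0.7857


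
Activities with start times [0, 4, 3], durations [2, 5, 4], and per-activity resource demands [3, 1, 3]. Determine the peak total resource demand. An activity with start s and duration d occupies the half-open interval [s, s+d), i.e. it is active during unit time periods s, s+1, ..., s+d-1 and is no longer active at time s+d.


Each activity i is active on [start_i, start_i + duration_i).
Compute total resource usage per time slot:
  t=0: active resources = [3], total = 3
  t=1: active resources = [3], total = 3
  t=2: active resources = [], total = 0
  t=3: active resources = [3], total = 3
  t=4: active resources = [1, 3], total = 4
  t=5: active resources = [1, 3], total = 4
  t=6: active resources = [1, 3], total = 4
  t=7: active resources = [1], total = 1
  t=8: active resources = [1], total = 1
Peak resource demand = 4

4


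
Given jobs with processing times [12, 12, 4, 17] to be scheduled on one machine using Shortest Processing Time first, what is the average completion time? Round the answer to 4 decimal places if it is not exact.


Sort jobs by processing time (SPT order): [4, 12, 12, 17]
Compute completion times sequentially:
  Job 1: processing = 4, completes at 4
  Job 2: processing = 12, completes at 16
  Job 3: processing = 12, completes at 28
  Job 4: processing = 17, completes at 45
Sum of completion times = 93
Average completion time = 93/4 = 23.25

23.25


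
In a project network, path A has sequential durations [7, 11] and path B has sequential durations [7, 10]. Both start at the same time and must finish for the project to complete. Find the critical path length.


Path A total = 7 + 11 = 18
Path B total = 7 + 10 = 17
Critical path = longest path = max(18, 17) = 18

18


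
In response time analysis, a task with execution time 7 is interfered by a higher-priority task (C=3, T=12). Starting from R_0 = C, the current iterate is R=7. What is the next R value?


R_next = C + ceil(R_prev / T_hp) * C_hp
ceil(7 / 12) = ceil(0.5833) = 1
Interference = 1 * 3 = 3
R_next = 7 + 3 = 10

10


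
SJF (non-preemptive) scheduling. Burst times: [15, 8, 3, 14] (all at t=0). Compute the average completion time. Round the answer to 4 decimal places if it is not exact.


SJF order (ascending): [3, 8, 14, 15]
Completion times:
  Job 1: burst=3, C=3
  Job 2: burst=8, C=11
  Job 3: burst=14, C=25
  Job 4: burst=15, C=40
Average completion = 79/4 = 19.75

19.75
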